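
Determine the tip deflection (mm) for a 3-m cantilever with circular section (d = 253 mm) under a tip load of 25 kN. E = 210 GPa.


I = pi * d^4 / 64 = pi * 253^4 / 64 = 201118482.47 mm^4
L = 3000.0 mm, P = 25000.0 N, E = 210000.0 MPa
delta = P * L^3 / (3 * E * I)
= 25000.0 * 3000.0^3 / (3 * 210000.0 * 201118482.47)
= 5.3274 mm

5.3274 mm


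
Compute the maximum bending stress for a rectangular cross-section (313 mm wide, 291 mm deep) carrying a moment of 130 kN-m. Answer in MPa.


I = b * h^3 / 12 = 313 * 291^3 / 12 = 642749960.25 mm^4
y = h / 2 = 291 / 2 = 145.5 mm
M = 130 kN-m = 130000000.0 N-mm
sigma = M * y / I = 130000000.0 * 145.5 / 642749960.25
= 29.43 MPa

29.43 MPa


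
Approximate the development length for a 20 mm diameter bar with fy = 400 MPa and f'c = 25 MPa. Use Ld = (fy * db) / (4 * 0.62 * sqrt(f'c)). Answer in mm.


Ld = (fy * db) / (4 * 0.62 * sqrt(f'c))
= (400 * 20) / (4 * 0.62 * sqrt(25))
= 8000 / 12.4
= 645.16 mm

645.16 mm


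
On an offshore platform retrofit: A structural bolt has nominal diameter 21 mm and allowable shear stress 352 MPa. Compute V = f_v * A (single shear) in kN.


A = pi * d^2 / 4 = pi * 21^2 / 4 = 346.3606 mm^2
V = f_v * A / 1000 = 352 * 346.3606 / 1000
= 121.9189 kN

121.9189 kN


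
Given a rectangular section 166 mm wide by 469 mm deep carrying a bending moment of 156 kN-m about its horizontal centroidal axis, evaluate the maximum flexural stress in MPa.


I = b * h^3 / 12 = 166 * 469^3 / 12 = 1427070307.83 mm^4
y = h / 2 = 469 / 2 = 234.5 mm
M = 156 kN-m = 156000000.0 N-mm
sigma = M * y / I = 156000000.0 * 234.5 / 1427070307.83
= 25.63 MPa

25.63 MPa


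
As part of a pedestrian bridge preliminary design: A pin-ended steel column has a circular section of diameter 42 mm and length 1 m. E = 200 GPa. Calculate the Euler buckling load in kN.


I = pi * d^4 / 64 = 152745.02 mm^4
L = 1000.0 mm
P_cr = pi^2 * E * I / L^2
= 9.8696 * 200000.0 * 152745.02 / 1000.0^2
= 301506.58 N = 301.5066 kN

301.5066 kN


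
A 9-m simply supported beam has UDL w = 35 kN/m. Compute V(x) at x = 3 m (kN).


R_A = w * L / 2 = 35 * 9 / 2 = 157.5 kN
V(x) = R_A - w * x = 157.5 - 35 * 3
= 52.5 kN

52.5 kN


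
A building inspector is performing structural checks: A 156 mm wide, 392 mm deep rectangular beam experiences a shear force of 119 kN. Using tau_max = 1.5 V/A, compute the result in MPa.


A = b * h = 156 * 392 = 61152 mm^2
V = 119 kN = 119000.0 N
tau_max = 1.5 * V / A = 1.5 * 119000.0 / 61152
= 2.919 MPa

2.919 MPa


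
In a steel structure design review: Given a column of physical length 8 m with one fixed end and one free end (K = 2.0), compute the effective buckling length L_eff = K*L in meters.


L_eff = K * L
= 2.0 * 8
= 16.0 m

16.0 m


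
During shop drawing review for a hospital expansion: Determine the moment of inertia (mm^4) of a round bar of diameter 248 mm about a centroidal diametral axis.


r = d / 2 = 248 / 2 = 124.0 mm
I = pi * r^4 / 4 = pi * 124.0^4 / 4
= 185684914.5 mm^4

185684914.5 mm^4


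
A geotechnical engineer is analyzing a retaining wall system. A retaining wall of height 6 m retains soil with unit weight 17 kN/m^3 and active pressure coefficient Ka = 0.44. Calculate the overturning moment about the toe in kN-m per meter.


Pa = 0.5 * Ka * gamma * H^2
= 0.5 * 0.44 * 17 * 6^2
= 134.64 kN/m
Arm = H / 3 = 6 / 3 = 2.0 m
Mo = Pa * arm = Pa * H / 3 = 134.64 * 6 / 3 = 269.28 kN-m/m

269.28 kN-m/m


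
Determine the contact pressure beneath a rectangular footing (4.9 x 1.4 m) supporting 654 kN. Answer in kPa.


A = 4.9 * 1.4 = 6.86 m^2
q = P / A = 654 / 6.86
= 95.3353 kPa

95.3353 kPa


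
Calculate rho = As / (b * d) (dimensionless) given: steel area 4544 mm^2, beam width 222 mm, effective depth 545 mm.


rho = As / (b * d)
= 4544 / (222 * 545)
= 4544 / 120990
= 0.037557 (dimensionless)

0.037557 (dimensionless)


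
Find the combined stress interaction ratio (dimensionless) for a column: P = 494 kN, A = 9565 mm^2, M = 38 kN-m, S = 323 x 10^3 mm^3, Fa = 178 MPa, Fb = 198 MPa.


f_a = P / A = 494000.0 / 9565 = 51.6466 MPa
f_b = M / S = 38000000.0 / 323000.0 = 117.6471 MPa
Ratio = f_a / Fa + f_b / Fb
= 51.6466 / 178 + 117.6471 / 198
= 0.8843 (dimensionless)

0.8843 (dimensionless)


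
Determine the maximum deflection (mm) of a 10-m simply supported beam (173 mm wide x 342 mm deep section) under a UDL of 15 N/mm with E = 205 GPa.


I = 173 * 342^3 / 12 = 576691002.0 mm^4
L = 10000.0 mm, w = 15 N/mm, E = 205000.0 MPa
delta = 5 * w * L^4 / (384 * E * I)
= 5 * 15 * 10000.0^4 / (384 * 205000.0 * 576691002.0)
= 16.5209 mm

16.5209 mm


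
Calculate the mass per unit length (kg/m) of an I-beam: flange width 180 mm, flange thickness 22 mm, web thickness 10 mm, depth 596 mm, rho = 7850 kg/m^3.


A_flanges = 2 * 180 * 22 = 7920 mm^2
A_web = (596 - 2 * 22) * 10 = 5520 mm^2
A_total = 7920 + 5520 = 13440 mm^2 = 0.013440 m^2
Weight = rho * A = 7850 * 0.013440 = 105.504 kg/m

105.504 kg/m


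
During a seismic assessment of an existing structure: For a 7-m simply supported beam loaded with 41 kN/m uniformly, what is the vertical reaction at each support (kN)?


Total load = w * L = 41 * 7 = 287 kN
By symmetry, each reaction R = total / 2 = 287 / 2 = 143.5 kN

143.5 kN


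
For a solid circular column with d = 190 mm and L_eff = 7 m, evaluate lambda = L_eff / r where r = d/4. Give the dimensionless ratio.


Radius of gyration r = d / 4 = 190 / 4 = 47.5 mm
L_eff = 7000.0 mm
Slenderness ratio = L / r = 7000.0 / 47.5 = 147.37 (dimensionless)

147.37 (dimensionless)


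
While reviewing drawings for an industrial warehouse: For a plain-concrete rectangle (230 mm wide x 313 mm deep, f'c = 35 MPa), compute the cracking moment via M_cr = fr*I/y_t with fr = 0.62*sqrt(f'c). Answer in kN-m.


fr = 0.62 * sqrt(35) = 0.62 * 5.9161 = 3.668 MPa
I = 230 * 313^3 / 12 = 587732359.17 mm^4
y_t = 156.5 mm
M_cr = fr * I / y_t = 3.668 * 587732359.17 / 156.5 N-mm
= 13.775 kN-m

13.775 kN-m


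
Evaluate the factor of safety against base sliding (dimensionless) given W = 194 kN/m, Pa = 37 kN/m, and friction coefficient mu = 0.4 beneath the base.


Resisting force = mu * W = 0.4 * 194 = 77.6 kN/m
FOS = Resisting / Driving = 77.6 / 37
= 2.0973 (dimensionless)

2.0973 (dimensionless)


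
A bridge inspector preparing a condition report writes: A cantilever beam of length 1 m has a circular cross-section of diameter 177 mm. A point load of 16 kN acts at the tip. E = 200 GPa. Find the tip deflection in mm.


I = pi * d^4 / 64 = pi * 177^4 / 64 = 48179574.94 mm^4
L = 1000.0 mm, P = 16000.0 N, E = 200000.0 MPa
delta = P * L^3 / (3 * E * I)
= 16000.0 * 1000.0^3 / (3 * 200000.0 * 48179574.94)
= 0.5535 mm

0.5535 mm


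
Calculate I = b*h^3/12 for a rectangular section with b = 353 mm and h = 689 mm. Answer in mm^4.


I = b * h^3 / 12
= 353 * 689^3 / 12
= 353 * 327082769 / 12
= 9621684788.08 mm^4

9621684788.08 mm^4


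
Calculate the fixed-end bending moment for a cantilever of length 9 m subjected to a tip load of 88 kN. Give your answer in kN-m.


For a cantilever with a point load at the free end:
M_max = P * L = 88 * 9 = 792 kN-m

792 kN-m


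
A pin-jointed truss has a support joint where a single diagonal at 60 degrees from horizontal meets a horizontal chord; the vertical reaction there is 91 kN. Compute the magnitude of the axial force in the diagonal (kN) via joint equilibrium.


At the joint, only the diagonal has a vertical component, so vertical equilibrium gives:
F * sin(60) = 91
F = 91 / sin(60)
= 91 / 0.866025
= 105.08 kN

105.08 kN


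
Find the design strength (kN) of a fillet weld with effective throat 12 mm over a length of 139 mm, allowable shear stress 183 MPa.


Strength = throat * length * allowable stress
= 12 * 139 * 183 N
= 305244 N
= 305.24 kN

305.24 kN


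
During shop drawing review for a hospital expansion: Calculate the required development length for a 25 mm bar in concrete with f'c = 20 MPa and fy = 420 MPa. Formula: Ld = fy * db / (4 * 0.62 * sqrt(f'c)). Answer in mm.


Ld = (fy * db) / (4 * 0.62 * sqrt(f'c))
= (420 * 25) / (4 * 0.62 * sqrt(20))
= 10500 / 11.0909
= 946.72 mm

946.72 mm


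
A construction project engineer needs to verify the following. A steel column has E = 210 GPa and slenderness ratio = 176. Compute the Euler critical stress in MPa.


sigma_cr = pi^2 * E / lambda^2
= 9.8696 * 210000.0 / 176^2
= 9.8696 * 210000.0 / 30976
= 66.9104 MPa

66.9104 MPa


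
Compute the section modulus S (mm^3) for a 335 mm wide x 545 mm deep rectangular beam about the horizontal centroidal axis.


S = b * h^2 / 6
= 335 * 545^2 / 6
= 335 * 297025 / 6
= 16583895.83 mm^3

16583895.83 mm^3


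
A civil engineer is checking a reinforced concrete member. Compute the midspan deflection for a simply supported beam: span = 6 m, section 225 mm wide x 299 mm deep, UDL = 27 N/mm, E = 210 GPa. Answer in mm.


I = 225 * 299^3 / 12 = 501204356.25 mm^4
L = 6000.0 mm, w = 27 N/mm, E = 210000.0 MPa
delta = 5 * w * L^4 / (384 * E * I)
= 5 * 27 * 6000.0^4 / (384 * 210000.0 * 501204356.25)
= 4.3289 mm

4.3289 mm


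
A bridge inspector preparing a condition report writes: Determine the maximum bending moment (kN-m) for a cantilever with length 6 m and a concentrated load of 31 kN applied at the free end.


For a cantilever with a point load at the free end:
M_max = P * L = 31 * 6 = 186 kN-m

186 kN-m


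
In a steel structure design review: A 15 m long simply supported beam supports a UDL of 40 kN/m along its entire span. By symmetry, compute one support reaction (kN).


Total load = w * L = 40 * 15 = 600 kN
By symmetry, each reaction R = total / 2 = 600 / 2 = 300.0 kN

300.0 kN


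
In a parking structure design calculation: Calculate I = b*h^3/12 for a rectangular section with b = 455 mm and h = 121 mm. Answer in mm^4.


I = b * h^3 / 12
= 455 * 121^3 / 12
= 455 * 1771561 / 12
= 67171687.92 mm^4

67171687.92 mm^4


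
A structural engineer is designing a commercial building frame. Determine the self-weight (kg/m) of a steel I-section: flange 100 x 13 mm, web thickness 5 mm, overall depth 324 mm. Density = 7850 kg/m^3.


A_flanges = 2 * 100 * 13 = 2600 mm^2
A_web = (324 - 2 * 13) * 5 = 1490 mm^2
A_total = 2600 + 1490 = 4090 mm^2 = 0.004090 m^2
Weight = rho * A = 7850 * 0.004090 = 32.1065 kg/m

32.1065 kg/m


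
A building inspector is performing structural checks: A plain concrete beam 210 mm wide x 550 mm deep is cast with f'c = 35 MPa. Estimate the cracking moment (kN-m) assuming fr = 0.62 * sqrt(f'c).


fr = 0.62 * sqrt(35) = 0.62 * 5.9161 = 3.668 MPa
I = 210 * 550^3 / 12 = 2911562500.0 mm^4
y_t = 275.0 mm
M_cr = fr * I / y_t = 3.668 * 2911562500.0 / 275.0 N-mm
= 38.8346 kN-m

38.8346 kN-m


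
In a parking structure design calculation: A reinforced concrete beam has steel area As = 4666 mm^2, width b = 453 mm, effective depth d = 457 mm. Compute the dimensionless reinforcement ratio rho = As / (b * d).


rho = As / (b * d)
= 4666 / (453 * 457)
= 4666 / 207021
= 0.022539 (dimensionless)

0.022539 (dimensionless)


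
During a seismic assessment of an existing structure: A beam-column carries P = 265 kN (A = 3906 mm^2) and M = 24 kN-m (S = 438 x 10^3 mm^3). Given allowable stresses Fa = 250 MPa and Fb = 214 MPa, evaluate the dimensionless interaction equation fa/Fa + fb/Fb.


f_a = P / A = 265000.0 / 3906 = 67.8443 MPa
f_b = M / S = 24000000.0 / 438000.0 = 54.7945 MPa
Ratio = f_a / Fa + f_b / Fb
= 67.8443 / 250 + 54.7945 / 214
= 0.5274 (dimensionless)

0.5274 (dimensionless)


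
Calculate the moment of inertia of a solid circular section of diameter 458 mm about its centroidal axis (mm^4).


r = d / 2 = 458 / 2 = 229.0 mm
I = pi * r^4 / 4 = pi * 229.0^4 / 4
= 2159890880.21 mm^4

2159890880.21 mm^4


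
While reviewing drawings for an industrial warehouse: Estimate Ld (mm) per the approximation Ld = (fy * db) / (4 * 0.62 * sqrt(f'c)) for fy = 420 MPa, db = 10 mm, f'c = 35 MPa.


Ld = (fy * db) / (4 * 0.62 * sqrt(f'c))
= (420 * 10) / (4 * 0.62 * sqrt(35))
= 4200 / 14.6719
= 286.26 mm

286.26 mm


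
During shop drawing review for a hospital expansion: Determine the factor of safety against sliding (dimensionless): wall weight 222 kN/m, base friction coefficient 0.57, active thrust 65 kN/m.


Resisting force = mu * W = 0.57 * 222 = 126.54 kN/m
FOS = Resisting / Driving = 126.54 / 65
= 1.9468 (dimensionless)

1.9468 (dimensionless)


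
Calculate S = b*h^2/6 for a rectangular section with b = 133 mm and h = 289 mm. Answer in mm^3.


S = b * h^2 / 6
= 133 * 289^2 / 6
= 133 * 83521 / 6
= 1851382.17 mm^3

1851382.17 mm^3


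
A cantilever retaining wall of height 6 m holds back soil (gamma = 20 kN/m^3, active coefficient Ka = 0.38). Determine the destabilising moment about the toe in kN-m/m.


Pa = 0.5 * Ka * gamma * H^2
= 0.5 * 0.38 * 20 * 6^2
= 136.8 kN/m
Arm = H / 3 = 6 / 3 = 2.0 m
Mo = Pa * arm = Pa * H / 3 = 136.8 * 6 / 3 = 273.6 kN-m/m

273.6 kN-m/m


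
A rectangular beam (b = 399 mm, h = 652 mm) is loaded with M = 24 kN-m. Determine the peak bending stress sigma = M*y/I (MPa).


I = b * h^3 / 12 = 399 * 652^3 / 12 = 9215829616.0 mm^4
y = h / 2 = 652 / 2 = 326.0 mm
M = 24 kN-m = 24000000.0 N-mm
sigma = M * y / I = 24000000.0 * 326.0 / 9215829616.0
= 0.85 MPa

0.85 MPa


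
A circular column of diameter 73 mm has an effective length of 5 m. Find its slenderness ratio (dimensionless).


Radius of gyration r = d / 4 = 73 / 4 = 18.25 mm
L_eff = 5000.0 mm
Slenderness ratio = L / r = 5000.0 / 18.25 = 273.97 (dimensionless)

273.97 (dimensionless)


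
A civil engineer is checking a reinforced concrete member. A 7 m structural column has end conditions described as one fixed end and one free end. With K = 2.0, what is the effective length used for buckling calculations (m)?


L_eff = K * L
= 2.0 * 7
= 14.0 m

14.0 m


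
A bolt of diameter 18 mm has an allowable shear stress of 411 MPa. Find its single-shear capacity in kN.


A = pi * d^2 / 4 = pi * 18^2 / 4 = 254.469 mm^2
V = f_v * A / 1000 = 411 * 254.469 / 1000
= 104.5868 kN

104.5868 kN


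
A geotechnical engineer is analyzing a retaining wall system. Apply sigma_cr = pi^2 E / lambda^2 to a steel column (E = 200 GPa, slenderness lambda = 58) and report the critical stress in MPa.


sigma_cr = pi^2 * E / lambda^2
= 9.8696 * 200000.0 / 58^2
= 9.8696 * 200000.0 / 3364
= 586.7779 MPa

586.7779 MPa


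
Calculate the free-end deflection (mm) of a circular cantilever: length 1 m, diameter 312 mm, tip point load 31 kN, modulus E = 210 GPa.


I = pi * d^4 / 64 = pi * 312^4 / 64 = 465144912.01 mm^4
L = 1000.0 mm, P = 31000.0 N, E = 210000.0 MPa
delta = P * L^3 / (3 * E * I)
= 31000.0 * 1000.0^3 / (3 * 210000.0 * 465144912.01)
= 0.1058 mm

0.1058 mm


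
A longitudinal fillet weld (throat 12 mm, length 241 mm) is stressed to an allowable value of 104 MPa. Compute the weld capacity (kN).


Strength = throat * length * allowable stress
= 12 * 241 * 104 N
= 300768 N
= 300.77 kN

300.77 kN


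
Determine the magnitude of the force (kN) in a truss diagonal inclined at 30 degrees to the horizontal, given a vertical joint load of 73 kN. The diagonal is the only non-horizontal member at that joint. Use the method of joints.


At the joint, only the diagonal has a vertical component, so vertical equilibrium gives:
F * sin(30) = 73
F = 73 / sin(30)
= 73 / 0.5
= 146.0 kN

146.0 kN


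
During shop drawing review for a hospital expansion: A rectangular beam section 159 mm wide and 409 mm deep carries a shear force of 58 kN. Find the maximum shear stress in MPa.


A = b * h = 159 * 409 = 65031 mm^2
V = 58 kN = 58000.0 N
tau_max = 1.5 * V / A = 1.5 * 58000.0 / 65031
= 1.3378 MPa

1.3378 MPa


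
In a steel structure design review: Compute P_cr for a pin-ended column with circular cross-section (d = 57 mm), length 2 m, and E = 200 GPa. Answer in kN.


I = pi * d^4 / 64 = 518166.49 mm^4
L = 2000.0 mm
P_cr = pi^2 * E * I / L^2
= 9.8696 * 200000.0 * 518166.49 / 2000.0^2
= 255704.91 N = 255.7049 kN

255.7049 kN


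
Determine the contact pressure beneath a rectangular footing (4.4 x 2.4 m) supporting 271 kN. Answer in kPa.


A = 4.4 * 2.4 = 10.56 m^2
q = P / A = 271 / 10.56
= 25.6629 kPa

25.6629 kPa


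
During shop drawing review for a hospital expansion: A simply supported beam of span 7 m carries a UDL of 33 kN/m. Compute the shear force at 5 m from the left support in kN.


R_A = w * L / 2 = 33 * 7 / 2 = 115.5 kN
V(x) = R_A - w * x = 115.5 - 33 * 5
= -49.5 kN

-49.5 kN


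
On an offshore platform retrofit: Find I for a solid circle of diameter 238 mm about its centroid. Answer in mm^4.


r = d / 2 = 238 / 2 = 119.0 mm
I = pi * r^4 / 4 = pi * 119.0^4 / 4
= 157498973.25 mm^4

157498973.25 mm^4


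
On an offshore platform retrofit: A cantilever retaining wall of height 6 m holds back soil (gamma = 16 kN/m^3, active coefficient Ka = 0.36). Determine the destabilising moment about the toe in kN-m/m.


Pa = 0.5 * Ka * gamma * H^2
= 0.5 * 0.36 * 16 * 6^2
= 103.68 kN/m
Arm = H / 3 = 6 / 3 = 2.0 m
Mo = Pa * arm = Pa * H / 3 = 103.68 * 6 / 3 = 207.36 kN-m/m

207.36 kN-m/m


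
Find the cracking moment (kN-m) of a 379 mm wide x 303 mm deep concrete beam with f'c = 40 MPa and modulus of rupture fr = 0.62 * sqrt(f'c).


fr = 0.62 * sqrt(40) = 0.62 * 6.3246 = 3.9212 MPa
I = 379 * 303^3 / 12 = 878589177.75 mm^4
y_t = 151.5 mm
M_cr = fr * I / y_t = 3.9212 * 878589177.75 / 151.5 N-mm
= 22.7402 kN-m

22.7402 kN-m


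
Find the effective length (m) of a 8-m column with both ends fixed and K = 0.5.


L_eff = K * L
= 0.5 * 8
= 4.0 m

4.0 m


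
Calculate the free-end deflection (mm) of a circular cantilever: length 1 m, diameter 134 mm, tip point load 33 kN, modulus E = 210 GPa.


I = pi * d^4 / 64 = pi * 134^4 / 64 = 15826653.42 mm^4
L = 1000.0 mm, P = 33000.0 N, E = 210000.0 MPa
delta = P * L^3 / (3 * E * I)
= 33000.0 * 1000.0^3 / (3 * 210000.0 * 15826653.42)
= 3.3097 mm

3.3097 mm


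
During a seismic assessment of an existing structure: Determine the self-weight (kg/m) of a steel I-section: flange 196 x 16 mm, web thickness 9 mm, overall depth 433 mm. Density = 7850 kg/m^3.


A_flanges = 2 * 196 * 16 = 6272 mm^2
A_web = (433 - 2 * 16) * 9 = 3609 mm^2
A_total = 6272 + 3609 = 9881 mm^2 = 0.009881 m^2
Weight = rho * A = 7850 * 0.009881 = 77.5658 kg/m

77.5658 kg/m


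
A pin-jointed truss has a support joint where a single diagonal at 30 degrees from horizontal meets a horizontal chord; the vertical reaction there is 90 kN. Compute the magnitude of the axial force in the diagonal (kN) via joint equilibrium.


At the joint, only the diagonal has a vertical component, so vertical equilibrium gives:
F * sin(30) = 90
F = 90 / sin(30)
= 90 / 0.5
= 180.0 kN

180.0 kN


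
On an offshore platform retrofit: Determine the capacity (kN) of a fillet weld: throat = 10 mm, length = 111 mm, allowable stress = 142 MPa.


Strength = throat * length * allowable stress
= 10 * 111 * 142 N
= 157620 N
= 157.62 kN

157.62 kN


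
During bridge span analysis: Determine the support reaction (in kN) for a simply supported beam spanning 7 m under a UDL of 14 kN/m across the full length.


Total load = w * L = 14 * 7 = 98 kN
By symmetry, each reaction R = total / 2 = 98 / 2 = 49.0 kN

49.0 kN


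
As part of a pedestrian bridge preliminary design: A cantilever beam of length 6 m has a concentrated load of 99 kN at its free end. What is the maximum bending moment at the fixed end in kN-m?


For a cantilever with a point load at the free end:
M_max = P * L = 99 * 6 = 594 kN-m

594 kN-m


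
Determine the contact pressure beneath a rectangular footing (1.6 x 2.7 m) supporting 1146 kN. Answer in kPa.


A = 1.6 * 2.7 = 4.32 m^2
q = P / A = 1146 / 4.32
= 265.2778 kPa

265.2778 kPa


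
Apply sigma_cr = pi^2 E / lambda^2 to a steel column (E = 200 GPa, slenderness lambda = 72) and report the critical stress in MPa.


sigma_cr = pi^2 * E / lambda^2
= 9.8696 * 200000.0 / 72^2
= 9.8696 * 200000.0 / 5184
= 380.7718 MPa

380.7718 MPa


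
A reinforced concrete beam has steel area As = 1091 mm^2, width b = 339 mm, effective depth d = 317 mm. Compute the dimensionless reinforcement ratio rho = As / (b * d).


rho = As / (b * d)
= 1091 / (339 * 317)
= 1091 / 107463
= 0.010152 (dimensionless)

0.010152 (dimensionless)


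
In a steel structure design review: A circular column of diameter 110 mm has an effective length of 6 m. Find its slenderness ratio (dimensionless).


Radius of gyration r = d / 4 = 110 / 4 = 27.5 mm
L_eff = 6000.0 mm
Slenderness ratio = L / r = 6000.0 / 27.5 = 218.18 (dimensionless)

218.18 (dimensionless)


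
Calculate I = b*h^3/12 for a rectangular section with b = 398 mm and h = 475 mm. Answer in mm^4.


I = b * h^3 / 12
= 398 * 475^3 / 12
= 398 * 107171875 / 12
= 3554533854.17 mm^4

3554533854.17 mm^4


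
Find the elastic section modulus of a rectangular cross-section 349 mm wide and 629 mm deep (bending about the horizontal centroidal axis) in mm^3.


S = b * h^2 / 6
= 349 * 629^2 / 6
= 349 * 395641 / 6
= 23013118.17 mm^3

23013118.17 mm^3


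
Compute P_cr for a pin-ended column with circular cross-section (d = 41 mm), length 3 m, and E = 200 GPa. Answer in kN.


I = pi * d^4 / 64 = 138709.22 mm^4
L = 3000.0 mm
P_cr = pi^2 * E * I / L^2
= 9.8696 * 200000.0 * 138709.22 / 3000.0^2
= 30422.34 N = 30.4223 kN

30.4223 kN


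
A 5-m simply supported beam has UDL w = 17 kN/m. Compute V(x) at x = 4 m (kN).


R_A = w * L / 2 = 17 * 5 / 2 = 42.5 kN
V(x) = R_A - w * x = 42.5 - 17 * 4
= -25.5 kN

-25.5 kN


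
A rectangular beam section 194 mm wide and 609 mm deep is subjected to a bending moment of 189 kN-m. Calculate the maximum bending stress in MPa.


I = b * h^3 / 12 = 194 * 609^3 / 12 = 3651508885.5 mm^4
y = h / 2 = 609 / 2 = 304.5 mm
M = 189 kN-m = 189000000.0 N-mm
sigma = M * y / I = 189000000.0 * 304.5 / 3651508885.5
= 15.76 MPa

15.76 MPa


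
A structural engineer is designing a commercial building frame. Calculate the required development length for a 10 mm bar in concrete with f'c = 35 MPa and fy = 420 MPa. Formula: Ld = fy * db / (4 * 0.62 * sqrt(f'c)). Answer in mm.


Ld = (fy * db) / (4 * 0.62 * sqrt(f'c))
= (420 * 10) / (4 * 0.62 * sqrt(35))
= 4200 / 14.6719
= 286.26 mm

286.26 mm


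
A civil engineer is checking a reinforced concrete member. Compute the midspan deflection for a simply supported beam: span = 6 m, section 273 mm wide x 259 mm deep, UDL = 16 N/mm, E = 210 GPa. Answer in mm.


I = 273 * 259^3 / 12 = 395258022.25 mm^4
L = 6000.0 mm, w = 16 N/mm, E = 210000.0 MPa
delta = 5 * w * L^4 / (384 * E * I)
= 5 * 16 * 6000.0^4 / (384 * 210000.0 * 395258022.25)
= 3.2528 mm

3.2528 mm


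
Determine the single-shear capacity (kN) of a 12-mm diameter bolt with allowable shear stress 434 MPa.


A = pi * d^2 / 4 = pi * 12^2 / 4 = 113.0973 mm^2
V = f_v * A / 1000 = 434 * 113.0973 / 1000
= 49.0842 kN

49.0842 kN


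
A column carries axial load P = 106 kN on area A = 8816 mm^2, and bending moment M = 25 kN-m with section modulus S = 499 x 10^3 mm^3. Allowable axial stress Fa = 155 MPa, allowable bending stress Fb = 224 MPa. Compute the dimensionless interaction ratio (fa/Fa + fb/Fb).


f_a = P / A = 106000.0 / 8816 = 12.0236 MPa
f_b = M / S = 25000000.0 / 499000.0 = 50.1002 MPa
Ratio = f_a / Fa + f_b / Fb
= 12.0236 / 155 + 50.1002 / 224
= 0.3012 (dimensionless)

0.3012 (dimensionless)


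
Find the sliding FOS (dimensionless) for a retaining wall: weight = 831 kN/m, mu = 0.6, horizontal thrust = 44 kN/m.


Resisting force = mu * W = 0.6 * 831 = 498.6 kN/m
FOS = Resisting / Driving = 498.6 / 44
= 11.3318 (dimensionless)

11.3318 (dimensionless)


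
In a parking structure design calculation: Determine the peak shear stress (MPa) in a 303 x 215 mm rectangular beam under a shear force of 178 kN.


A = b * h = 303 * 215 = 65145 mm^2
V = 178 kN = 178000.0 N
tau_max = 1.5 * V / A = 1.5 * 178000.0 / 65145
= 4.0985 MPa

4.0985 MPa


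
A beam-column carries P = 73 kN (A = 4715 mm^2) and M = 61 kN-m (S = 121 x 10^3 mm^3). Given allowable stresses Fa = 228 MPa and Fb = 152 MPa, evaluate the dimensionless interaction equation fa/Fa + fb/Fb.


f_a = P / A = 73000.0 / 4715 = 15.4825 MPa
f_b = M / S = 61000000.0 / 121000.0 = 504.1322 MPa
Ratio = f_a / Fa + f_b / Fb
= 15.4825 / 228 + 504.1322 / 152
= 3.3846 (dimensionless)

3.3846 (dimensionless)


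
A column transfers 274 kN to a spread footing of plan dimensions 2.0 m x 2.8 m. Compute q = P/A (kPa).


A = 2.0 * 2.8 = 5.6 m^2
q = P / A = 274 / 5.6
= 48.9286 kPa

48.9286 kPa


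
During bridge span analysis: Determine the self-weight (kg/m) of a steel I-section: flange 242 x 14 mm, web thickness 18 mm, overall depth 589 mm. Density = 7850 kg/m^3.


A_flanges = 2 * 242 * 14 = 6776 mm^2
A_web = (589 - 2 * 14) * 18 = 10098 mm^2
A_total = 6776 + 10098 = 16874 mm^2 = 0.016874 m^2
Weight = rho * A = 7850 * 0.016874 = 132.4609 kg/m

132.4609 kg/m


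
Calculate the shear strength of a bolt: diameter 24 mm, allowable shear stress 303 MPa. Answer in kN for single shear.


A = pi * d^2 / 4 = pi * 24^2 / 4 = 452.3893 mm^2
V = f_v * A / 1000 = 303 * 452.3893 / 1000
= 137.074 kN

137.074 kN


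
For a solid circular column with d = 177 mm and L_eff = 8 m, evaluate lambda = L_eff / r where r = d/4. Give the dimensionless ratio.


Radius of gyration r = d / 4 = 177 / 4 = 44.25 mm
L_eff = 8000.0 mm
Slenderness ratio = L / r = 8000.0 / 44.25 = 180.79 (dimensionless)

180.79 (dimensionless)


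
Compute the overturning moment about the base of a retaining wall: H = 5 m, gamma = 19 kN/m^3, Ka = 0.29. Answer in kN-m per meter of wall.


Pa = 0.5 * Ka * gamma * H^2
= 0.5 * 0.29 * 19 * 5^2
= 68.875 kN/m
Arm = H / 3 = 5 / 3 = 1.6667 m
Mo = Pa * arm = Pa * H / 3 = 68.875 * 5 / 3 = 114.7917 kN-m/m

114.7917 kN-m/m


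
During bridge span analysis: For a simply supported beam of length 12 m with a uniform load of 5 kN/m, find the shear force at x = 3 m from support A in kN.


R_A = w * L / 2 = 5 * 12 / 2 = 30.0 kN
V(x) = R_A - w * x = 30.0 - 5 * 3
= 15.0 kN

15.0 kN


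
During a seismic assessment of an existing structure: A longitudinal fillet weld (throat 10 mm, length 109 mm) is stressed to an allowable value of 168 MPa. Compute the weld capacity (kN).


Strength = throat * length * allowable stress
= 10 * 109 * 168 N
= 183120 N
= 183.12 kN

183.12 kN


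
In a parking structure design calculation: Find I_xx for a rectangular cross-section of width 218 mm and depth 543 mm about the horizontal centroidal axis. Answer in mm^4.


I = b * h^3 / 12
= 218 * 543^3 / 12
= 218 * 160103007 / 12
= 2908537960.5 mm^4

2908537960.5 mm^4


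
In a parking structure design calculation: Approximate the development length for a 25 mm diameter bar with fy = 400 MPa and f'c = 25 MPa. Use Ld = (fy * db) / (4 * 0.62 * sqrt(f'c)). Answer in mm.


Ld = (fy * db) / (4 * 0.62 * sqrt(f'c))
= (400 * 25) / (4 * 0.62 * sqrt(25))
= 10000 / 12.4
= 806.45 mm

806.45 mm


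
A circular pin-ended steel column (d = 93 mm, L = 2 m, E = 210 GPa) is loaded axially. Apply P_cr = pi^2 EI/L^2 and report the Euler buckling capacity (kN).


I = pi * d^4 / 64 = 3671991.72 mm^4
L = 2000.0 mm
P_cr = pi^2 * E * I / L^2
= 9.8696 * 210000.0 * 3671991.72 / 2000.0^2
= 1902658.04 N = 1902.658 kN

1902.658 kN


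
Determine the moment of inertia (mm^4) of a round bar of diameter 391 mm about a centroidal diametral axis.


r = d / 2 = 391 / 2 = 195.5 mm
I = pi * r^4 / 4 = pi * 195.5^4 / 4
= 1147299827.52 mm^4

1147299827.52 mm^4


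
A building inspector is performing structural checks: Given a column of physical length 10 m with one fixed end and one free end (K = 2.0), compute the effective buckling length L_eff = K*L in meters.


L_eff = K * L
= 2.0 * 10
= 20.0 m

20.0 m


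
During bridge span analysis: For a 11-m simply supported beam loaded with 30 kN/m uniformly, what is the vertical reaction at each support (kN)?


Total load = w * L = 30 * 11 = 330 kN
By symmetry, each reaction R = total / 2 = 330 / 2 = 165.0 kN

165.0 kN


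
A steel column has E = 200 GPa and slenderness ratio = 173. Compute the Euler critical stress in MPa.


sigma_cr = pi^2 * E / lambda^2
= 9.8696 * 200000.0 / 173^2
= 9.8696 * 200000.0 / 29929
= 65.9535 MPa

65.9535 MPa


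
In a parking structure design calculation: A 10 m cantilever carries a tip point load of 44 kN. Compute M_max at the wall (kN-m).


For a cantilever with a point load at the free end:
M_max = P * L = 44 * 10 = 440 kN-m

440 kN-m


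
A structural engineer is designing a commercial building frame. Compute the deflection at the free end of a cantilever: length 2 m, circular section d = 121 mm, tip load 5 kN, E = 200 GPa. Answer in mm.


I = pi * d^4 / 64 = pi * 121^4 / 64 = 10522316.97 mm^4
L = 2000.0 mm, P = 5000.0 N, E = 200000.0 MPa
delta = P * L^3 / (3 * E * I)
= 5000.0 * 2000.0^3 / (3 * 200000.0 * 10522316.97)
= 6.3357 mm

6.3357 mm


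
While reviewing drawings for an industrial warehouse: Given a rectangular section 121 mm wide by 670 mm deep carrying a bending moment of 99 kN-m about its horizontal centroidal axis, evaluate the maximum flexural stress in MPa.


I = b * h^3 / 12 = 121 * 670^3 / 12 = 3032693583.33 mm^4
y = h / 2 = 670 / 2 = 335.0 mm
M = 99 kN-m = 99000000.0 N-mm
sigma = M * y / I = 99000000.0 * 335.0 / 3032693583.33
= 10.94 MPa

10.94 MPa


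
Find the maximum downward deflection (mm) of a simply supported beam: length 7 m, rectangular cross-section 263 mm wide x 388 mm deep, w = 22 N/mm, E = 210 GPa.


I = 263 * 388^3 / 12 = 1280175994.67 mm^4
L = 7000.0 mm, w = 22 N/mm, E = 210000.0 MPa
delta = 5 * w * L^4 / (384 * E * I)
= 5 * 22 * 7000.0^4 / (384 * 210000.0 * 1280175994.67)
= 2.5584 mm

2.5584 mm


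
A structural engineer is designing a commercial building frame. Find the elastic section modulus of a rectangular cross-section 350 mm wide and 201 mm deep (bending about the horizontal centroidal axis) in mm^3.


S = b * h^2 / 6
= 350 * 201^2 / 6
= 350 * 40401 / 6
= 2356725.0 mm^3

2356725.0 mm^3


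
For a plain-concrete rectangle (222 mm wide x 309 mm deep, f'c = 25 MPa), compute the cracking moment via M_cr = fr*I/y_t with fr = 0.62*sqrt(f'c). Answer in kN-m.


fr = 0.62 * sqrt(25) = 0.62 * 5.0 = 3.1 MPa
I = 222 * 309^3 / 12 = 545817136.5 mm^4
y_t = 154.5 mm
M_cr = fr * I / y_t = 3.1 * 545817136.5 / 154.5 N-mm
= 10.9517 kN-m

10.9517 kN-m


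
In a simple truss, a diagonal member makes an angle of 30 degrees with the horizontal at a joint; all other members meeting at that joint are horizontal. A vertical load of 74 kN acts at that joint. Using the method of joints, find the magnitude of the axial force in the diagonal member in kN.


At the joint, only the diagonal has a vertical component, so vertical equilibrium gives:
F * sin(30) = 74
F = 74 / sin(30)
= 74 / 0.5
= 148.0 kN

148.0 kN


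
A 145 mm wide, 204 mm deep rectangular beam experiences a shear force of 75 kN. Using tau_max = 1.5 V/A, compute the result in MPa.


A = b * h = 145 * 204 = 29580 mm^2
V = 75 kN = 75000.0 N
tau_max = 1.5 * V / A = 1.5 * 75000.0 / 29580
= 3.8032 MPa

3.8032 MPa


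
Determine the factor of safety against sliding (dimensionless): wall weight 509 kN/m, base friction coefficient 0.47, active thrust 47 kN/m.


Resisting force = mu * W = 0.47 * 509 = 239.23 kN/m
FOS = Resisting / Driving = 239.23 / 47
= 5.09 (dimensionless)

5.09 (dimensionless)


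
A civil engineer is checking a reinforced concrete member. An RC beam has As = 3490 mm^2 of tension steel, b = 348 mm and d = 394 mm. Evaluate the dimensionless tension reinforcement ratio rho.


rho = As / (b * d)
= 3490 / (348 * 394)
= 3490 / 137112
= 0.025454 (dimensionless)

0.025454 (dimensionless)


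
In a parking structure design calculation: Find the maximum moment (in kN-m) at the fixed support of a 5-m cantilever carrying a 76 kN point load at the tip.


For a cantilever with a point load at the free end:
M_max = P * L = 76 * 5 = 380 kN-m

380 kN-m


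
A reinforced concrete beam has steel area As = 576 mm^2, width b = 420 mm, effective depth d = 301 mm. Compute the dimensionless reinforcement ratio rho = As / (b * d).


rho = As / (b * d)
= 576 / (420 * 301)
= 576 / 126420
= 0.004556 (dimensionless)

0.004556 (dimensionless)


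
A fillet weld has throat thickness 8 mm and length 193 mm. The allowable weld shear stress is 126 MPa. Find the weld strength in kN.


Strength = throat * length * allowable stress
= 8 * 193 * 126 N
= 194544 N
= 194.54 kN

194.54 kN


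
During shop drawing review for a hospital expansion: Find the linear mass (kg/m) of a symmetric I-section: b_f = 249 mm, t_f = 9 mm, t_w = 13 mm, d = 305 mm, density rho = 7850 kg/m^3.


A_flanges = 2 * 249 * 9 = 4482 mm^2
A_web = (305 - 2 * 9) * 13 = 3731 mm^2
A_total = 4482 + 3731 = 8213 mm^2 = 0.008213 m^2
Weight = rho * A = 7850 * 0.008213 = 64.472 kg/m

64.472 kg/m


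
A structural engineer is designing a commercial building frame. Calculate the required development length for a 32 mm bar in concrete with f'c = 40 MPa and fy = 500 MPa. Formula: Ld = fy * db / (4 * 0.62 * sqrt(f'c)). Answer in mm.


Ld = (fy * db) / (4 * 0.62 * sqrt(f'c))
= (500 * 32) / (4 * 0.62 * sqrt(40))
= 16000 / 15.6849
= 1020.09 mm

1020.09 mm


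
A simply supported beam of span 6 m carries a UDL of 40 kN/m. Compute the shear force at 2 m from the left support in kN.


R_A = w * L / 2 = 40 * 6 / 2 = 120.0 kN
V(x) = R_A - w * x = 120.0 - 40 * 2
= 40.0 kN

40.0 kN


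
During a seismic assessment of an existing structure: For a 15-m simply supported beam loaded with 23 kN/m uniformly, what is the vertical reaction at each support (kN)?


Total load = w * L = 23 * 15 = 345 kN
By symmetry, each reaction R = total / 2 = 345 / 2 = 172.5 kN

172.5 kN


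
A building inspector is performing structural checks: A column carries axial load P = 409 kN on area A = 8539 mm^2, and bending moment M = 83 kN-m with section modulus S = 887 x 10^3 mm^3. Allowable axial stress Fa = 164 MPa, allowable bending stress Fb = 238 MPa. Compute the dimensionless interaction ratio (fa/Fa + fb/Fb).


f_a = P / A = 409000.0 / 8539 = 47.8979 MPa
f_b = M / S = 83000000.0 / 887000.0 = 93.5738 MPa
Ratio = f_a / Fa + f_b / Fb
= 47.8979 / 164 + 93.5738 / 238
= 0.6852 (dimensionless)

0.6852 (dimensionless)


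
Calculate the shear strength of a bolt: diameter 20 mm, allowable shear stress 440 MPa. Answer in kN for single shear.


A = pi * d^2 / 4 = pi * 20^2 / 4 = 314.1593 mm^2
V = f_v * A / 1000 = 440 * 314.1593 / 1000
= 138.2301 kN

138.2301 kN


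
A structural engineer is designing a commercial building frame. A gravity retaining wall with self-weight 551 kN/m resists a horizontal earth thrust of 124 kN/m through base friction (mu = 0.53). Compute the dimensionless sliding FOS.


Resisting force = mu * W = 0.53 * 551 = 292.03 kN/m
FOS = Resisting / Driving = 292.03 / 124
= 2.3551 (dimensionless)

2.3551 (dimensionless)


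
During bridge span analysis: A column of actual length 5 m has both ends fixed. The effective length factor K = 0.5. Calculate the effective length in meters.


L_eff = K * L
= 0.5 * 5
= 2.5 m

2.5 m


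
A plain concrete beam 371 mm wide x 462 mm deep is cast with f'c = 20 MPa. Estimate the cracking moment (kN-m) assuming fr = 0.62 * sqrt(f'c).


fr = 0.62 * sqrt(20) = 0.62 * 4.4721 = 2.7727 MPa
I = 371 * 462^3 / 12 = 3048727374.0 mm^4
y_t = 231.0 mm
M_cr = fr * I / y_t = 2.7727 * 3048727374.0 / 231.0 N-mm
= 36.5943 kN-m

36.5943 kN-m


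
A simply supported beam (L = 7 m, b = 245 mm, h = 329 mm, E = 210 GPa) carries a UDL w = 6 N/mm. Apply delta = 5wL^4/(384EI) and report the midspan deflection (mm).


I = 245 * 329^3 / 12 = 727063817.08 mm^4
L = 7000.0 mm, w = 6 N/mm, E = 210000.0 MPa
delta = 5 * w * L^4 / (384 * E * I)
= 5 * 6 * 7000.0^4 / (384 * 210000.0 * 727063817.08)
= 1.2285 mm

1.2285 mm


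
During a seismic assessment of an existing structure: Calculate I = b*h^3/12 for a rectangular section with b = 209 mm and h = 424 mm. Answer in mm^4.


I = b * h^3 / 12
= 209 * 424^3 / 12
= 209 * 76225024 / 12
= 1327585834.67 mm^4

1327585834.67 mm^4


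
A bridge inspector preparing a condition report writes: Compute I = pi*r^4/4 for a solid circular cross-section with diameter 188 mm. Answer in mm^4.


r = d / 2 = 188 / 2 = 94.0 mm
I = pi * r^4 / 4 = pi * 94.0^4 / 4
= 61319879.93 mm^4

61319879.93 mm^4


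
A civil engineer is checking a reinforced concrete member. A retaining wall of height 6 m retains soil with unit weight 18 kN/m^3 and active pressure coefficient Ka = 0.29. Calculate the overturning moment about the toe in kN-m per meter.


Pa = 0.5 * Ka * gamma * H^2
= 0.5 * 0.29 * 18 * 6^2
= 93.96 kN/m
Arm = H / 3 = 6 / 3 = 2.0 m
Mo = Pa * arm = Pa * H / 3 = 93.96 * 6 / 3 = 187.92 kN-m/m

187.92 kN-m/m


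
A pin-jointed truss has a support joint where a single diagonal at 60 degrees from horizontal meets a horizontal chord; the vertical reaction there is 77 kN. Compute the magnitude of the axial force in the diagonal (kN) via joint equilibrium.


At the joint, only the diagonal has a vertical component, so vertical equilibrium gives:
F * sin(60) = 77
F = 77 / sin(60)
= 77 / 0.866025
= 88.91 kN

88.91 kN


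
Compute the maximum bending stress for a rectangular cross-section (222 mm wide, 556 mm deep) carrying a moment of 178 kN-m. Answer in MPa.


I = b * h^3 / 12 = 222 * 556^3 / 12 = 3179772896.0 mm^4
y = h / 2 = 556 / 2 = 278.0 mm
M = 178 kN-m = 178000000.0 N-mm
sigma = M * y / I = 178000000.0 * 278.0 / 3179772896.0
= 15.56 MPa

15.56 MPa


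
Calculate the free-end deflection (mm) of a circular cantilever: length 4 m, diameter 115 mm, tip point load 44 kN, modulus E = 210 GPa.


I = pi * d^4 / 64 = pi * 115^4 / 64 = 8585414.35 mm^4
L = 4000.0 mm, P = 44000.0 N, E = 210000.0 MPa
delta = P * L^3 / (3 * E * I)
= 44000.0 * 4000.0^3 / (3 * 210000.0 * 8585414.35)
= 520.632 mm

520.632 mm


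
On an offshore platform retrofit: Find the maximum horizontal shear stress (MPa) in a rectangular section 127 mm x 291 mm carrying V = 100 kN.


A = b * h = 127 * 291 = 36957 mm^2
V = 100 kN = 100000.0 N
tau_max = 1.5 * V / A = 1.5 * 100000.0 / 36957
= 4.0588 MPa

4.0588 MPa


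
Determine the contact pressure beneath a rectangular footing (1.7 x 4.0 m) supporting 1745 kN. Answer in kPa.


A = 1.7 * 4.0 = 6.8 m^2
q = P / A = 1745 / 6.8
= 256.6176 kPa

256.6176 kPa


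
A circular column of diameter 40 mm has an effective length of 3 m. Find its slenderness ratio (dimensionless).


Radius of gyration r = d / 4 = 40 / 4 = 10.0 mm
L_eff = 3000.0 mm
Slenderness ratio = L / r = 3000.0 / 10.0 = 300.0 (dimensionless)

300.0 (dimensionless)


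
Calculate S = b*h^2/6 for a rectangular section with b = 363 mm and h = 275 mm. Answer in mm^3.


S = b * h^2 / 6
= 363 * 275^2 / 6
= 363 * 75625 / 6
= 4575312.5 mm^3

4575312.5 mm^3


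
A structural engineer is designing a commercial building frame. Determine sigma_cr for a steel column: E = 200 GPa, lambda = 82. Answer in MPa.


sigma_cr = pi^2 * E / lambda^2
= 9.8696 * 200000.0 / 82^2
= 9.8696 * 200000.0 / 6724
= 293.5635 MPa

293.5635 MPa


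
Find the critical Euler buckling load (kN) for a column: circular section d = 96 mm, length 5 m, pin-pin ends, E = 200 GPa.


I = pi * d^4 / 64 = 4169220.18 mm^4
L = 5000.0 mm
P_cr = pi^2 * E * I / L^2
= 9.8696 * 200000.0 * 4169220.18 / 5000.0^2
= 329188.43 N = 329.1884 kN

329.1884 kN


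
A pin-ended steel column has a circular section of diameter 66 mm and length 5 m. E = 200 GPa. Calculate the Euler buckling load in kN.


I = pi * d^4 / 64 = 931420.18 mm^4
L = 5000.0 mm
P_cr = pi^2 * E * I / L^2
= 9.8696 * 200000.0 * 931420.18 / 5000.0^2
= 73541.99 N = 73.542 kN

73.542 kN
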